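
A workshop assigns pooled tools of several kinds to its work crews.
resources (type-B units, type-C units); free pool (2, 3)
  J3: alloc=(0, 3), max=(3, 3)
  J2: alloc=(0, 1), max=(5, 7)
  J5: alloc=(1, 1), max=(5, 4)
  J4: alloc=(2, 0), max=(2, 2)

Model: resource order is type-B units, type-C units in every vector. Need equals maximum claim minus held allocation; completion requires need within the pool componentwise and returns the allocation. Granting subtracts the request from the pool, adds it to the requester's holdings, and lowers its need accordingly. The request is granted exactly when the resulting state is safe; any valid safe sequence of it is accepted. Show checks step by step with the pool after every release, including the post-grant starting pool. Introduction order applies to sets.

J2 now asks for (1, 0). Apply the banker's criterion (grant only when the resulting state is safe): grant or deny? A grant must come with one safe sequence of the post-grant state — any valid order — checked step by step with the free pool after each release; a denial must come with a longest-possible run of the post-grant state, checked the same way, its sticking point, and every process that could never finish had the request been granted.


DENY. Granting would leave the state unsafe.
Key observation: type-B units is the bottleneck — with J4, J3 done the pool holds (3, 6), short of every remaining need.
Pretend the grant happened; the run J4, J3 goes as far as possible. Verifying each step:
  pool = (1, 3)
  J4: need (0, 2) fits (1, 3); releases (2, 0), pool now (3, 3)
  J3: need (3, 0) fits (3, 3); releases (0, 3), pool now (3, 6)
  blocked: J2 wants (4, 6), pool (3, 6) — not enough type-B units
  blocked: J5 wants (4, 3), pool (3, 6) — not enough type-B units
Post-grant, the permanently blocked set is J2 and J5.


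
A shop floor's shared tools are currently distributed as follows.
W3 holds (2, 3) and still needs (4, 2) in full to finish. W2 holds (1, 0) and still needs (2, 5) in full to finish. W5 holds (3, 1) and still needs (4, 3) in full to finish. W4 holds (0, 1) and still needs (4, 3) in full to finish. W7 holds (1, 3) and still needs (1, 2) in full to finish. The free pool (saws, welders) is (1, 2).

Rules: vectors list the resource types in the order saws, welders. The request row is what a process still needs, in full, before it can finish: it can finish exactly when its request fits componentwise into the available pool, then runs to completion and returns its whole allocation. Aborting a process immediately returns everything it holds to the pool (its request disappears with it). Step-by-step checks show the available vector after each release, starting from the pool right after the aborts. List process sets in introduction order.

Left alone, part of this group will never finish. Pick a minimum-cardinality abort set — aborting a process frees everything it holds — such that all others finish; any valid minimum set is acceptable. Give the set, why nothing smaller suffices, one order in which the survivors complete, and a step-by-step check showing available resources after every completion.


The answer: abort W5.
Key observation: no ordering could ever have run W4 before the abort of W5; with (3, 1) back in the pool it fits at step 1.
Why nothing smaller works: aborting no one leaves the state deadlocked as given.
The survivors complete as W4, W3, W7, W2. Walking it through (starting from the post-abort pool):
  pool = (4, 3)
  run W4 (needs (4, 3), free (4, 3)); after release of (0, 1) the pool is (4, 4)
  run W3 (needs (4, 2), free (4, 4)); after release of (2, 3) the pool is (6, 7)
  run W7 (needs (1, 2), free (6, 7)); after release of (1, 3) the pool is (7, 10)
  run W2 (needs (2, 5), free (7, 10)); after release of (1, 0) the pool is (8, 10)


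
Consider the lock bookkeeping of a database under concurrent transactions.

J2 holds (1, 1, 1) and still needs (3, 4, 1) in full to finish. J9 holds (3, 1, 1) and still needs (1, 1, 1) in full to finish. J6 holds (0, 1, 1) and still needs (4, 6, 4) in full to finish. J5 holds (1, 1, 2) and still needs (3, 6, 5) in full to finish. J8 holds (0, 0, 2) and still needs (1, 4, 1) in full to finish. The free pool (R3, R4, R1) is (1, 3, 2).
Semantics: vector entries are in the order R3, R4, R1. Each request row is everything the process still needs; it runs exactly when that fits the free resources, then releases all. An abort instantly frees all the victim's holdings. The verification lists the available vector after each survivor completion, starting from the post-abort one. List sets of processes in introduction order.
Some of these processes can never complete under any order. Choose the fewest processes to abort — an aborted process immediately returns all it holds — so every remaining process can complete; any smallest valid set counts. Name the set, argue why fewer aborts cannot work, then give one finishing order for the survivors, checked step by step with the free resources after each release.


Minimum abort set: J6.
Key observation: J5 was stuck for good until J6 gave back (0, 1, 1); in the order shown it finishes at step 4.
Why nothing smaller works: aborting no one leaves the state deadlocked as given.
The survivors complete as J8, J9, J2, J5. Step-by-step check (starting from the post-abort pool):
  pool = (1, 4, 3)
  J8 needs (1, 4, 1) <= (1, 4, 3) -> finishes; pool += (0, 0, 2) = (1, 4, 5)
  J9 needs (1, 1, 1) <= (1, 4, 5) -> finishes; pool += (3, 1, 1) = (4, 5, 6)
  J2 needs (3, 4, 1) <= (4, 5, 6) -> finishes; pool += (1, 1, 1) = (5, 6, 7)
  J5 needs (3, 6, 5) <= (5, 6, 7) -> finishes; pool += (1, 1, 2) = (6, 7, 9)


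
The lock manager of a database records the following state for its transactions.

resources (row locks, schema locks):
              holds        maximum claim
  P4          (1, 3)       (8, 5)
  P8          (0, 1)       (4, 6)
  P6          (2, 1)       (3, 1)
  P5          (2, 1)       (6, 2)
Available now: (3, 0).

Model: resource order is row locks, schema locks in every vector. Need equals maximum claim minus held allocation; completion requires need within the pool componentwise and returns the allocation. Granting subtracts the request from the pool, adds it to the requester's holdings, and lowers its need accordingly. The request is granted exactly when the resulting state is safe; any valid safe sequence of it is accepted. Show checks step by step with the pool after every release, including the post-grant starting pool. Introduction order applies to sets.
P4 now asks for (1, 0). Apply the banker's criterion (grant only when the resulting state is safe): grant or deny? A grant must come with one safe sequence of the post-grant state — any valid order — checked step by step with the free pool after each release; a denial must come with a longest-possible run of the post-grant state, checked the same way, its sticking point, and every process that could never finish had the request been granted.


GRANT — the state after the grant stays safe, e.g. via P6, P5, P4, P8.
Key observation: post-grant, (2, 0) remains, and an order beginning with P6 completes everyone.
Verifying the post-grant state step by step:
  pool = (2, 0)
  P6: need (1, 0) fits (2, 0); releases (2, 1), pool now (4, 1)
  P5: need (4, 1) fits (4, 1); releases (2, 1), pool now (6, 2)
  P4: need (6, 2) fits (6, 2); releases (2, 3), pool now (8, 5)
  P8: need (4, 5) fits (8, 5); releases (0, 1), pool now (8, 6)


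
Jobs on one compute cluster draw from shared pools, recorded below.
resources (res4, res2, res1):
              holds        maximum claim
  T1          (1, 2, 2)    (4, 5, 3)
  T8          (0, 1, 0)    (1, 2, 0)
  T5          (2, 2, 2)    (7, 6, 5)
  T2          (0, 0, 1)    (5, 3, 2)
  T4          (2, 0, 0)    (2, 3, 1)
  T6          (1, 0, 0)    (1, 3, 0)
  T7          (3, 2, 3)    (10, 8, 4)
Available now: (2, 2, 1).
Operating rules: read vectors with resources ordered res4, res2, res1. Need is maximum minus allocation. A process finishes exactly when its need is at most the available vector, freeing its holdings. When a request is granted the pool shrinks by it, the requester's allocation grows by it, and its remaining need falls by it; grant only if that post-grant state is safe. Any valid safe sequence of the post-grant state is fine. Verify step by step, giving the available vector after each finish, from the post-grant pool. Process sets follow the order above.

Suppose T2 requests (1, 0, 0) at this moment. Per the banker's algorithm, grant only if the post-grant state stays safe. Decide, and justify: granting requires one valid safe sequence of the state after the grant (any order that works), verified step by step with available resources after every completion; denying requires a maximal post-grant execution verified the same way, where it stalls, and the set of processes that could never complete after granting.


GRANT: granting preserves safety; a valid post-grant sequence is T8, T6, T4, T2, T1, T5, T7.
Key observation: (1, 2, 1) free after granting still covers T8 first, and each release covers the next.
Verifying the post-grant state step by step:
  pool = (1, 2, 1)
  T8 needs (1, 1, 0) <= (1, 2, 1) -> finishes; pool += (0, 1, 0) = (1, 3, 1)
  T6 needs (0, 3, 0) <= (1, 3, 1) -> finishes; pool += (1, 0, 0) = (2, 3, 1)
  T4 needs (0, 3, 1) <= (2, 3, 1) -> finishes; pool += (2, 0, 0) = (4, 3, 1)
  T2 needs (4, 3, 1) <= (4, 3, 1) -> finishes; pool += (1, 0, 1) = (5, 3, 2)
  T1 needs (3, 3, 1) <= (5, 3, 2) -> finishes; pool += (1, 2, 2) = (6, 5, 4)
  T5 needs (5, 4, 3) <= (6, 5, 4) -> finishes; pool += (2, 2, 2) = (8, 7, 6)
  T7 needs (7, 6, 1) <= (8, 7, 6) -> finishes; pool += (3, 2, 3) = (11, 9, 9)


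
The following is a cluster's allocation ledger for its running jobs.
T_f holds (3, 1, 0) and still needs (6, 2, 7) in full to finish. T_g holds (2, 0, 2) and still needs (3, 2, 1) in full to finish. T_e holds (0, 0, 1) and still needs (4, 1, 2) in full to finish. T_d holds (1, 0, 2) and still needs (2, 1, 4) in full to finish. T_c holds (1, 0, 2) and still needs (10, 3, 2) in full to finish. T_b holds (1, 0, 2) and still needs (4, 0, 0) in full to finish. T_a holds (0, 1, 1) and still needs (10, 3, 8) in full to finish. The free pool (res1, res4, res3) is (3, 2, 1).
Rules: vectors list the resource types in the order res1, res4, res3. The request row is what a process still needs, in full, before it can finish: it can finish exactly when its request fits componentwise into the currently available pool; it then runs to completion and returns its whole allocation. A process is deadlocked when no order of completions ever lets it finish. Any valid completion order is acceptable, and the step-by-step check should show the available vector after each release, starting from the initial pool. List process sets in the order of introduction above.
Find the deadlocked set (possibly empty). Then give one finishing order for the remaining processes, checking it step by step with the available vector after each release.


No process is deadlocked.
Key observation: T_g can run right away; the returned allocation unlocks the remaining processes in turn.
A valid finishing order for the others: T_g, T_e, T_d, T_b, T_f, T_a, T_c. Walking it through:
  pool = (3, 2, 1)
  T_g needs (3, 2, 1) <= (3, 2, 1) -> finishes; pool += (2, 0, 2) = (5, 2, 3)
  T_e needs (4, 1, 2) <= (5, 2, 3) -> finishes; pool += (0, 0, 1) = (5, 2, 4)
  T_d needs (2, 1, 4) <= (5, 2, 4) -> finishes; pool += (1, 0, 2) = (6, 2, 6)
  T_b needs (4, 0, 0) <= (6, 2, 6) -> finishes; pool += (1, 0, 2) = (7, 2, 8)
  T_f needs (6, 2, 7) <= (7, 2, 8) -> finishes; pool += (3, 1, 0) = (10, 3, 8)
  T_a needs (10, 3, 8) <= (10, 3, 8) -> finishes; pool += (0, 1, 1) = (10, 4, 9)
  T_c needs (10, 3, 2) <= (10, 4, 9) -> finishes; pool += (1, 0, 2) = (11, 4, 11)


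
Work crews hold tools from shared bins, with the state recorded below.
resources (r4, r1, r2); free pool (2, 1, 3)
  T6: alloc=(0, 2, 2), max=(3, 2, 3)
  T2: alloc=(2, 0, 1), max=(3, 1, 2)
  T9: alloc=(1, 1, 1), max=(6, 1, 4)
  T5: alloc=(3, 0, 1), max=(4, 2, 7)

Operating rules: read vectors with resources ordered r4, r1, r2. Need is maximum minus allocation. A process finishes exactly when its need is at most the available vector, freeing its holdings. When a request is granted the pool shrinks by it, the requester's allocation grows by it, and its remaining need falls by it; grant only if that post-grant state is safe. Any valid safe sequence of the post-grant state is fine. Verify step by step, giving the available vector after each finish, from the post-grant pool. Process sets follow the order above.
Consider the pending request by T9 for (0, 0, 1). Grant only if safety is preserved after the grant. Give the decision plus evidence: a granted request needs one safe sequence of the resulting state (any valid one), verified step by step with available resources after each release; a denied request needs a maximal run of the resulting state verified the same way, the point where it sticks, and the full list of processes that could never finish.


DENY: after the grant no complete ordering would exist.
Key observation: after T2, T6 the pool peaks at (4, 3, 5), and each blocked process is short somewhere: T9 on r4; T5 on r2.
On the post-grant state, T2, T6 is a maximal run — nothing extends it. Step-by-step check:
  pool = (2, 1, 2)
  T2 needs (1, 1, 1) <= (2, 1, 2) -> finishes; pool += (2, 0, 1) = (4, 1, 3)
  T6 needs (3, 0, 1) <= (4, 1, 3) -> finishes; pool += (0, 2, 2) = (4, 3, 5)
  blocked: T9 wants (5, 0, 2), pool (4, 3, 5) — not enough r4
  blocked: T5 wants (1, 2, 6), pool (4, 3, 5) — not enough r2
Processes that could never finish after the grant: T9 and T5.


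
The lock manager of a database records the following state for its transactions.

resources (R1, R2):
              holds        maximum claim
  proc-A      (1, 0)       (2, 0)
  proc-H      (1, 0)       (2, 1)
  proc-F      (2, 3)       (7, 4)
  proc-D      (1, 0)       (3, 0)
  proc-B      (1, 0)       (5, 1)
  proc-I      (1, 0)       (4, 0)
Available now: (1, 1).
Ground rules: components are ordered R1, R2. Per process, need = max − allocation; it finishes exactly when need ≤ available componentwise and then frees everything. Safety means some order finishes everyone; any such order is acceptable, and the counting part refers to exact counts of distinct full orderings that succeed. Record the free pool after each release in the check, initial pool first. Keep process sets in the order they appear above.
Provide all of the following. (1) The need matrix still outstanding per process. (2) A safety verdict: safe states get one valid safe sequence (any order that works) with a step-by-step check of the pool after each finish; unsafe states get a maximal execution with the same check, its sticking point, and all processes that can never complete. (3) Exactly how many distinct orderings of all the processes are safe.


(1) Need matrix, components ordered R1, R2:
  proc-A: (1, 0)
  proc-H: (1, 1)
  proc-F: (5, 1)
  proc-D: (2, 0)
  proc-B: (4, 1)
  proc-I: (3, 0)
(2) SAFE, for example via the order proc-H, proc-A, proc-D, proc-I, proc-F, proc-B.
Key observation: reading the order forward, proc-H is the first process whose need (1, 1) meets the free pool (1, 1) exactly on a resource it requests.
Verifying each step:
  pool = (1, 1)
  proc-H: need (1, 1) fits (1, 1); releases (1, 0), pool now (2, 1)
  proc-A: need (1, 0) fits (2, 1); releases (1, 0), pool now (3, 1)
  proc-D: need (2, 0) fits (3, 1); releases (1, 0), pool now (4, 1)
  proc-I: need (3, 0) fits (4, 1); releases (1, 0), pool now (5, 1)
  proc-F: need (5, 1) fits (5, 1); releases (2, 3), pool now (7, 4)
  proc-B: need (4, 1) fits (7, 4); releases (1, 0), pool now (8, 4)
(3) Precisely 32 of the possible complete orderings are safe sequences.


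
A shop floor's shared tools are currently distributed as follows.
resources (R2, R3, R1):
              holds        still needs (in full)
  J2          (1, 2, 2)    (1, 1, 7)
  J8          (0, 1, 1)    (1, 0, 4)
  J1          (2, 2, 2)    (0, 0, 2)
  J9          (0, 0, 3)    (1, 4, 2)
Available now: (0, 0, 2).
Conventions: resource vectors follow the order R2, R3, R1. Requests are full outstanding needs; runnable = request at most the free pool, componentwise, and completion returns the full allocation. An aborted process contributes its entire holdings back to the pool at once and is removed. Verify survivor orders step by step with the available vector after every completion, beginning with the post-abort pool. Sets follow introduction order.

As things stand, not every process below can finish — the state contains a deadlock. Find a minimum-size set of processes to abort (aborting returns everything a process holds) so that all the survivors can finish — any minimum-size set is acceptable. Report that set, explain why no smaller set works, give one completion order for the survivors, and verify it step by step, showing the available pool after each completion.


Abort J2.
Key observation: the returned (1, 2, 2) from J2 is what brings J9 — unrunnable before, under any order — into play at step 3.
No smaller set exists: with zero aborts the deadlock remains.
Survivors finish in the order: J8, J1, J9. Step-by-step check (pool after the aborts first):
  pool = (1, 2, 4)
  J8: need (1, 0, 4) fits (1, 2, 4); releases (0, 1, 1), pool now (1, 3, 5)
  J1: need (0, 0, 2) fits (1, 3, 5); releases (2, 2, 2), pool now (3, 5, 7)
  J9: need (1, 4, 2) fits (3, 5, 7); releases (0, 0, 3), pool now (3, 5, 10)


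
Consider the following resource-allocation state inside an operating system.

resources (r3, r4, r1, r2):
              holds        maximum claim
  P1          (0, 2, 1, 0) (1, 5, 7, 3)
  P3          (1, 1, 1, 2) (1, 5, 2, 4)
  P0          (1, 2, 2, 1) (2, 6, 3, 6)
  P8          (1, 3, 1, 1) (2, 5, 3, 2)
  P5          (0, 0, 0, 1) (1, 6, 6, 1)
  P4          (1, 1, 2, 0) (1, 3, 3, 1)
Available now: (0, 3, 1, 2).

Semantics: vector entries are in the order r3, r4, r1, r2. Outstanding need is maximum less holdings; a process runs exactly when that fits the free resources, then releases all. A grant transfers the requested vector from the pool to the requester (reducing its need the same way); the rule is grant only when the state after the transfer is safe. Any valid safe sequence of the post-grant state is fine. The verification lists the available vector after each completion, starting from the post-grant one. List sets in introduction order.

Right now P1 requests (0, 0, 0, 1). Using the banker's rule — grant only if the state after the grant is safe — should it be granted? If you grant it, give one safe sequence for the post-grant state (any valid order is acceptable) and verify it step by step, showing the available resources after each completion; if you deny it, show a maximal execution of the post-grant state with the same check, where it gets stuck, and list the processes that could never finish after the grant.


DENY: after the grant no complete ordering would exist.
Key observation: after P4, P8, P3 the pool peaks at (3, 8, 5, 4), and each blocked process is short somewhere: P1 on r1; P0 on r2; P5 on r1.
After a pretend grant, a maximal execution: P4, P8, P3 — then nothing else fits. Check, step by step:
  pool = (0, 3, 1, 1)
  run P4 (needs (0, 2, 1, 1), free (0, 3, 1, 1)); after release of (1, 1, 2, 0) the pool is (1, 4, 3, 1)
  run P8 (needs (1, 2, 2, 1), free (1, 4, 3, 1)); after release of (1, 3, 1, 1) the pool is (2, 7, 4, 2)
  run P3 (needs (0, 4, 1, 2), free (2, 7, 4, 2)); after release of (1, 1, 1, 2) the pool is (3, 8, 5, 4)
  blocked: P1 wants (1, 3, 6, 2), pool (3, 8, 5, 4) — not enough r1
  blocked: P0 wants (1, 4, 1, 5), pool (3, 8, 5, 4) — not enough r2
  blocked: P5 wants (1, 6, 6, 0), pool (3, 8, 5, 4) — not enough r1
Post-grant, the permanently blocked set is P1, P0 and P5.


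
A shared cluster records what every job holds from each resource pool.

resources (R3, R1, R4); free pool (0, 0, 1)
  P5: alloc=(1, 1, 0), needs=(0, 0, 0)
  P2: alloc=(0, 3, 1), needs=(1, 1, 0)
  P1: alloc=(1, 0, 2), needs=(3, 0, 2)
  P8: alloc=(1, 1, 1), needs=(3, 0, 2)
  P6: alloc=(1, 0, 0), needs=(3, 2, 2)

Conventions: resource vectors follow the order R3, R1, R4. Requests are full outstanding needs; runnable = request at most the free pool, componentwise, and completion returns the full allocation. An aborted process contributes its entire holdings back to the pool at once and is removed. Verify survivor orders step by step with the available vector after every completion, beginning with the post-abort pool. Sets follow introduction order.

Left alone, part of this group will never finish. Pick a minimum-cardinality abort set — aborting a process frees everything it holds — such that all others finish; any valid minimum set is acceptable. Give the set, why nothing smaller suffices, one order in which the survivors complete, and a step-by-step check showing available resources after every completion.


The answer: abort P8 and P6.
Key observation: before aborting P8 and P6, P1 was permanently blocked — no order could ever run it; afterwards it completes at step 2.
No one abort is enough; case by case: P5 alone leaves P1 blocked (short on R3); P2 alone leaves P1 blocked (short on R3); P1 alone leaves P8 blocked (short on R3); P8 alone leaves P1 blocked (short on R3); P6 alone leaves P1 blocked (short on R3).
The survivors complete as P5, P1, P2. Check, step by step (starting from the post-abort pool):
  pool = (2, 1, 2)
  run P5 (needs (0, 0, 0), free (2, 1, 2)); after release of (1, 1, 0) the pool is (3, 2, 2)
  run P1 (needs (3, 0, 2), free (3, 2, 2)); after release of (1, 0, 2) the pool is (4, 2, 4)
  run P2 (needs (1, 1, 0), free (4, 2, 4)); after release of (0, 3, 1) the pool is (4, 5, 5)


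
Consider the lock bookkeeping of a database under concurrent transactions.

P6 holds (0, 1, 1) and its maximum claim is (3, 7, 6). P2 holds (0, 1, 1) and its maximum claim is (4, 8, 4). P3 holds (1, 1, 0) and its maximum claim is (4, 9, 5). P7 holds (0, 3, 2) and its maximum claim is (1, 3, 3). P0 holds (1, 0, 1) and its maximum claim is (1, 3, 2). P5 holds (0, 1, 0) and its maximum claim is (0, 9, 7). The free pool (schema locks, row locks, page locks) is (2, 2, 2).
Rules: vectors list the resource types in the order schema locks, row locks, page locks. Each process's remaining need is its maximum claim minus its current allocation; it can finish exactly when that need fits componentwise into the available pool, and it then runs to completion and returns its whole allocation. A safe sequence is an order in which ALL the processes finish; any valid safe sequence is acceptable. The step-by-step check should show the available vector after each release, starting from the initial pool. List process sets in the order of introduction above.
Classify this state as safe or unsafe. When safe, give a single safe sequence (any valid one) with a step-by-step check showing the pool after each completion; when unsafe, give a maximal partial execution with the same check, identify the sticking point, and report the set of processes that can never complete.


UNSAFE — no complete ordering exists.
Key observation: row locks is the bottleneck — with P7, P0 done the pool holds (3, 5, 5), short of every remaining need.
The run P7, P0 cannot be extended any further. Step-by-step check:
  pool = (2, 2, 2)
  run P7 (needs (1, 0, 1), free (2, 2, 2)); after release of (0, 3, 2) the pool is (2, 5, 4)
  run P0 (needs (0, 3, 1), free (2, 5, 4)); after release of (1, 0, 1) the pool is (3, 5, 5)
  blocked: P6 wants (3, 6, 5), pool (3, 5, 5) — not enough row locks
  blocked: P2 wants (4, 7, 3), pool (3, 5, 5) — not enough schema locks and row locks
  blocked: P3 wants (3, 8, 5), pool (3, 5, 5) — not enough row locks
  blocked: P5 wants (0, 8, 7), pool (3, 5, 5) — not enough row locks and page locks
Processes that can never finish: P6, P2, P3 and P5.


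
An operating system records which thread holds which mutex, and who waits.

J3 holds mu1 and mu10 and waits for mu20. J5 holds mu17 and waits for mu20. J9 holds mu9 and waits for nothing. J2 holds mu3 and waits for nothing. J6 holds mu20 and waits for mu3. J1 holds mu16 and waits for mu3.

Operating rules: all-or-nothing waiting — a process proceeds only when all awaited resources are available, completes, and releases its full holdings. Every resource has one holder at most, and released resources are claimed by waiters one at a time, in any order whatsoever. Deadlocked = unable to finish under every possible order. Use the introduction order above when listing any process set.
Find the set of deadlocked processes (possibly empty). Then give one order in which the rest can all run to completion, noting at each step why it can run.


The deadlocked set is empty.
Key observation: the waits form no ring: some process can always run, and its releases unblock the others one by one.
One completion order for the rest: J9, J2, J6, J3, J5, J1.
Verifying each step:
  run J9 (it waits on nothing); releases mu9
  run J2 (it waits on nothing); releases mu3
  J6: everything it awaited (mu3) is free; runs, freeing mu20
  J3: everything it awaited (mu20) is free; runs, freeing mu1 and mu10
  J5: everything it awaited (mu20) is free; runs, freeing mu17
  J1: everything it awaited (mu3) is free; runs, freeing mu16


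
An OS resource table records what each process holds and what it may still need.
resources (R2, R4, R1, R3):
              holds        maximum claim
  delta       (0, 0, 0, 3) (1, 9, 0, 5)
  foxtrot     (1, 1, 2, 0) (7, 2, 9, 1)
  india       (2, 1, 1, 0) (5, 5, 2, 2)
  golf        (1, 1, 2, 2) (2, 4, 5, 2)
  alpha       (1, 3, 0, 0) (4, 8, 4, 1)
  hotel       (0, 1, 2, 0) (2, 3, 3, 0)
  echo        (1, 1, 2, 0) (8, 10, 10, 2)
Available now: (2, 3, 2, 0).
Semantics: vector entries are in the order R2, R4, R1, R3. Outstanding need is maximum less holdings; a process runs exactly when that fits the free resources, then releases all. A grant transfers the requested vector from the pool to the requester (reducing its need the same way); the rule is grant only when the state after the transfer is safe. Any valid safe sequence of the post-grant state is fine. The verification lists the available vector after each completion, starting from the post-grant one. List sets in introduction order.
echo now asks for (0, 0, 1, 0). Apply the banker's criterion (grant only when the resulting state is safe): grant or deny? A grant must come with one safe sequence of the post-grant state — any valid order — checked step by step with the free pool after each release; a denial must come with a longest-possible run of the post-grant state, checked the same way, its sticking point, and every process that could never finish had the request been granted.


DENY: after the grant no complete ordering would exist.
Key observation: no order helps: past hotel, golf, alpha, india, delta, the free pool tops out at (6, 9, 6, 5), below what each blocked process needs in R1.
After a pretend grant, a maximal execution: hotel, golf, alpha, india, delta — then nothing else fits. Verifying each step:
  pool = (2, 3, 1, 0)
  hotel: need (2, 2, 1, 0) fits (2, 3, 1, 0); releases (0, 1, 2, 0), pool now (2, 4, 3, 0)
  golf: need (1, 3, 3, 0) fits (2, 4, 3, 0); releases (1, 1, 2, 2), pool now (3, 5, 5, 2)
  alpha: need (3, 5, 4, 1) fits (3, 5, 5, 2); releases (1, 3, 0, 0), pool now (4, 8, 5, 2)
  india: need (3, 4, 1, 2) fits (4, 8, 5, 2); releases (2, 1, 1, 0), pool now (6, 9, 6, 2)
  delta: need (1, 9, 0, 2) fits (6, 9, 6, 2); releases (0, 0, 0, 3), pool now (6, 9, 6, 5)
  foxtrot cannot run: need (6, 1, 7, 1) vs free (6, 9, 6, 5) (insufficient R1)
  echo cannot run: need (7, 9, 7, 2) vs free (6, 9, 6, 5) (insufficient R2 and R1)
Post-grant, the permanently blocked set is foxtrot and echo.


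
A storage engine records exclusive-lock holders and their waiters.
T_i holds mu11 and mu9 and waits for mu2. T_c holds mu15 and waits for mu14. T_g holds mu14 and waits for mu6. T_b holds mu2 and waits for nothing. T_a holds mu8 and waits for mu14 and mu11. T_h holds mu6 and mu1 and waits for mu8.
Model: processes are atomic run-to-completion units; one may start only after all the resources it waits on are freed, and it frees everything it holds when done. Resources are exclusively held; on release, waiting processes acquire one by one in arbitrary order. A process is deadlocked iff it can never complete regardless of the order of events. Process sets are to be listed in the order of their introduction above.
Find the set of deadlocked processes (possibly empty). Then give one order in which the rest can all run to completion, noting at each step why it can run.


Deadlocked: T_c, T_g, T_a and T_h.
Key observation: along T_g -> T_h -> T_a -> T_g, each member waits on what the next one holds — a deadlock; T_c waits into the deadlock from upstream.
One completion order for the rest: T_b, T_i.
Check, step by step:
  T_b waits on nothing -> runs at once and releases mu2
  T_i: everything it awaited (mu2) is free; runs, freeing mu11 and mu9


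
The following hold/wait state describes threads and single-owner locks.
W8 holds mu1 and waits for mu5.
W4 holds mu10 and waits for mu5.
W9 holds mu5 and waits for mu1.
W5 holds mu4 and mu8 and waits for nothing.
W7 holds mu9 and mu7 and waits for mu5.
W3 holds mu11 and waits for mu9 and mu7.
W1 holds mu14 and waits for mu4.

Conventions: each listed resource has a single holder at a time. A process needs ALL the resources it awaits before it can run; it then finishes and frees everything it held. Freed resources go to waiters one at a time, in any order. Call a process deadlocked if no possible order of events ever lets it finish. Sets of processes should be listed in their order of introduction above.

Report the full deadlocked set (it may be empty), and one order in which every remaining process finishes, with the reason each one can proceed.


Deadlocked: W8, W4, W9, W7 and W3.
Key observation: along W8 -> W9 -> W8, each member waits on what the next one holds — a deadlock; W4, W7 and W3 wait into the deadlock from upstream.
A valid finishing order for the others: W5, W1.
Verifying each step:
  W5: no waits; runs immediately, freeing mu4 and mu8
  run W1 (all its waits — mu4 — are resolved); releases mu14


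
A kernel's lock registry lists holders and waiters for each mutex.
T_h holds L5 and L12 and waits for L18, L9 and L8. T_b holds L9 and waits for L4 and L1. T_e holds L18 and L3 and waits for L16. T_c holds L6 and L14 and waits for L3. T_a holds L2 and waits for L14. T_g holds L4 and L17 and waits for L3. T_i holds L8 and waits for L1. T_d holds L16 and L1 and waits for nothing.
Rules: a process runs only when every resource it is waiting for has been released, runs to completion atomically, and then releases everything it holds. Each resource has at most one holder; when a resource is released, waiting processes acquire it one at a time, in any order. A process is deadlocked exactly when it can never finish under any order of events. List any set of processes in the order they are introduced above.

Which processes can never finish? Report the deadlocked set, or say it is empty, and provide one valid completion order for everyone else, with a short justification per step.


The deadlocked set is empty.
Key observation: every chain of waits terminates; starting from the processes that wait on nothing, all the rest unlock in turn.
The rest can finish in the order T_d, T_e, T_g, T_i, T_b, T_c, T_a, T_h.
Verifying each step:
  T_d waits on nothing -> runs at once and releases L16 and L1
  run T_e (all its waits — L16 — are resolved); releases L18 and L3
  run T_g (all its waits — L3 — are resolved); releases L4 and L17
  run T_i (all its waits — L1 — are resolved); releases L8
  run T_b (all its waits — L4 and L1 — are resolved); releases L9
  run T_c (all its waits — L3 — are resolved); releases L6 and L14
  run T_a (all its waits — L14 — are resolved); releases L2
  run T_h (all its waits — L18, L9 and L8 — are resolved); releases L5 and L12


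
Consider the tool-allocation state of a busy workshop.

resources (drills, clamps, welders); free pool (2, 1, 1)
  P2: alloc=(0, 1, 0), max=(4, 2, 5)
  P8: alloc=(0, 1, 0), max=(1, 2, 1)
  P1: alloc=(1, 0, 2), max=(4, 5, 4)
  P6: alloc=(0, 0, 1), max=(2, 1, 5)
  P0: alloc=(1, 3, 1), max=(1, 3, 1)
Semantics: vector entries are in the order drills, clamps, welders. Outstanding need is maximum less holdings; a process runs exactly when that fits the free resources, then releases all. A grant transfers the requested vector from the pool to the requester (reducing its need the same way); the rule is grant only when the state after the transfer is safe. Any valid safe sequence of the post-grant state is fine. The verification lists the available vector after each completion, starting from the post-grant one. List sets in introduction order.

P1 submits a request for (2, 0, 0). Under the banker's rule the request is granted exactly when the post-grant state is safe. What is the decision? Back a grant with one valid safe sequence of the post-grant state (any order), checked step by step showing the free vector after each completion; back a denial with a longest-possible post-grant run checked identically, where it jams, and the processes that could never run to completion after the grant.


GRANT: granting preserves safety; a valid post-grant sequence is P0, P8, P1, P6, P2.
Key observation: post-grant, (0, 1, 1) remains, and an order beginning with P0 completes everyone.
Check on the post-grant state, step by step:
  pool = (0, 1, 1)
  run P0 (needs (0, 0, 0), free (0, 1, 1)); after release of (1, 3, 1) the pool is (1, 4, 2)
  run P8 (needs (1, 1, 1), free (1, 4, 2)); after release of (0, 1, 0) the pool is (1, 5, 2)
  run P1 (needs (1, 5, 2), free (1, 5, 2)); after release of (3, 0, 2) the pool is (4, 5, 4)
  run P6 (needs (2, 1, 4), free (4, 5, 4)); after release of (0, 0, 1) the pool is (4, 5, 5)
  run P2 (needs (4, 1, 5), free (4, 5, 5)); after release of (0, 1, 0) the pool is (4, 6, 5)


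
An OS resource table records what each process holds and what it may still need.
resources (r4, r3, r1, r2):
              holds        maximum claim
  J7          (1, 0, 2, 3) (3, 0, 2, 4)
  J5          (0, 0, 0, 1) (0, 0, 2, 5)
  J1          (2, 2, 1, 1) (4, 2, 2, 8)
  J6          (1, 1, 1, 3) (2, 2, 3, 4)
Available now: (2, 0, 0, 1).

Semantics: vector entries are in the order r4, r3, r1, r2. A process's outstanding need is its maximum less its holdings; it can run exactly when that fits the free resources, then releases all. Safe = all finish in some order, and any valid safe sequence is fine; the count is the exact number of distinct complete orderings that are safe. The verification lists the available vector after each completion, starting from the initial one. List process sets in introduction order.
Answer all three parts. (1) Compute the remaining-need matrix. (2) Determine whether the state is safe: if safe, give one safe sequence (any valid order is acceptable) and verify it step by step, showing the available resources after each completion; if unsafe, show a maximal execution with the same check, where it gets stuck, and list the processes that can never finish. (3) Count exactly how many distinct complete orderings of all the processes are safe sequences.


(1) Outstanding need per process (order r4, r3, r1, r2):
  J7: (2, 0, 0, 1)
  J5: (0, 0, 2, 4)
  J1: (2, 0, 1, 7)
  J6: (1, 1, 2, 1)
(2) UNSAFE — no complete ordering exists.
Key observation: after J7, J5 the pool peaks at (3, 0, 2, 5), and each blocked process is short somewhere: J1 on r2; J6 on r3.
Going as far as possible: J7, J5; after that, nothing fits. Verifying each step:
  pool = (2, 0, 0, 1)
  run J7 (needs (2, 0, 0, 1), free (2, 0, 0, 1)); after release of (1, 0, 2, 3) the pool is (3, 0, 2, 4)
  run J5 (needs (0, 0, 2, 4), free (3, 0, 2, 4)); after release of (0, 0, 0, 1) the pool is (3, 0, 2, 5)
  J1 cannot run: need (2, 0, 1, 7) vs free (3, 0, 2, 5) (insufficient r2)
  J6 cannot run: need (1, 1, 2, 1) vs free (3, 0, 2, 5) (insufficient r3)
Never able to finish: J1 and J6.
(3) The exact count: 0 of the possible complete orderings are safe sequences.


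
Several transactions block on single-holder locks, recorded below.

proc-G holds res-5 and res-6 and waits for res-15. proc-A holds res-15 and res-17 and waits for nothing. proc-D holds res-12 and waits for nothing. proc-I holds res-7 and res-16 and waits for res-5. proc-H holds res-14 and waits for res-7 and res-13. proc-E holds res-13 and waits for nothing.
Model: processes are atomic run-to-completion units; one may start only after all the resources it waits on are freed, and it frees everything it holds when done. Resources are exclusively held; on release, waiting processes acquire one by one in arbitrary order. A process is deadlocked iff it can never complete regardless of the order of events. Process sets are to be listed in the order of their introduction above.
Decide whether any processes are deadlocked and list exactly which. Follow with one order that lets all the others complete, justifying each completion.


No process is deadlocked.
Key observation: the wait relation is loop-free; peeling off processes with no waits unwinds the whole state.
The rest can finish in the order proc-E, proc-A, proc-D, proc-G, proc-I, proc-H.
Check, step by step:
  proc-E waits on nothing -> runs at once and releases res-13
  proc-A waits on nothing -> runs at once and releases res-15 and res-17
  proc-D waits on nothing -> runs at once and releases res-12
  run proc-G (all its waits — res-15 — are resolved); releases res-5 and res-6
  run proc-I (all its waits — res-5 — are resolved); releases res-7 and res-16
  run proc-H (all its waits — res-7 and res-13 — are resolved); releases res-14


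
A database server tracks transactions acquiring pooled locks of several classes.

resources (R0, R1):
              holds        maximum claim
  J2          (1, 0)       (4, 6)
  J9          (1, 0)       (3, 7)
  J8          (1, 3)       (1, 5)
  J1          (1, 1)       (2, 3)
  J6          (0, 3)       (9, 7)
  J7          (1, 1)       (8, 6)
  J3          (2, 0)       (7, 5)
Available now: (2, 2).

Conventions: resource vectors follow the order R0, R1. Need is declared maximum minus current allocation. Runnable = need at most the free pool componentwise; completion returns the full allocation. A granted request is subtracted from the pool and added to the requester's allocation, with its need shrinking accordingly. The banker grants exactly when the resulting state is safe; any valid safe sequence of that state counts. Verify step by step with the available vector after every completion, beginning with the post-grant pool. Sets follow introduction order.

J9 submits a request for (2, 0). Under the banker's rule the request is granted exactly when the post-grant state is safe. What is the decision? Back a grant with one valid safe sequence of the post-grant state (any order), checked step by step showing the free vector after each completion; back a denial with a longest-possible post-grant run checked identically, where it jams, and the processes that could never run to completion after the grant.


DENY. Granting would leave the state unsafe.
Key observation: after J8, J1 the pool peaks at (2, 6), and each blocked process is short somewhere: J2 on R0; J9 on R1; J6 on R0; J7 on R0; J3 on R0.
On the post-grant state, J8, J1 is a maximal run — nothing extends it. Check, step by step:
  pool = (0, 2)
  J8 needs (0, 2) <= (0, 2) -> finishes; pool += (1, 3) = (1, 5)
  J1 needs (1, 2) <= (1, 5) -> finishes; pool += (1, 1) = (2, 6)
  J2 still needs (3, 6) but only (2, 6) is free — short on R0
  J9 still needs (0, 7) but only (2, 6) is free — short on R1
  J6 still needs (9, 4) but only (2, 6) is free — short on R0
  J7 still needs (7, 5) but only (2, 6) is free — short on R0
  J3 still needs (5, 5) but only (2, 6) is free — short on R0
Processes that could never finish after the grant: J2, J9, J6, J7 and J3.


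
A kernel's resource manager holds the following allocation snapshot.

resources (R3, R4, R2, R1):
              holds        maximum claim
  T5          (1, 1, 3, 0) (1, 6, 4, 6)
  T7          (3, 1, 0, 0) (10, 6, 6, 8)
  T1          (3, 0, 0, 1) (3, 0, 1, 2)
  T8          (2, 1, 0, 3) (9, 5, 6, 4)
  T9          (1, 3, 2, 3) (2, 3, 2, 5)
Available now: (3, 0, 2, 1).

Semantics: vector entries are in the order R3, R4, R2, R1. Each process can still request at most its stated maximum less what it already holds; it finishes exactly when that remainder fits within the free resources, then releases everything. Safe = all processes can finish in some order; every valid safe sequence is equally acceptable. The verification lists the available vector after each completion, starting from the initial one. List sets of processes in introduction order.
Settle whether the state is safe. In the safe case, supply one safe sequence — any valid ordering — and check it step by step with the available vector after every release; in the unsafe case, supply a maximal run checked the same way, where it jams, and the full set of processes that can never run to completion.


The state is UNSAFE.
Key observation: T1, T9 can finish, but then (7, 3, 4, 5) is all there is, and the blocked group's R4 demands exceed it.
A maximal execution: T1, T9 — then nothing else fits. Check, step by step:
  pool = (3, 0, 2, 1)
  T1 needs (0, 0, 1, 1) <= (3, 0, 2, 1) -> finishes; pool += (3, 0, 0, 1) = (6, 0, 2, 2)
  T9 needs (1, 0, 0, 2) <= (6, 0, 2, 2) -> finishes; pool += (1, 3, 2, 3) = (7, 3, 4, 5)
  T5 still needs (0, 5, 1, 6) but only (7, 3, 4, 5) is free — short on R4 and R1
  T7 still needs (7, 5, 6, 8) but only (7, 3, 4, 5) is free — short on R4, R2 and R1
  T8 still needs (7, 4, 6, 1) but only (7, 3, 4, 5) is free — short on R4 and R2
Permanently blocked: T5, T7 and T8.
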